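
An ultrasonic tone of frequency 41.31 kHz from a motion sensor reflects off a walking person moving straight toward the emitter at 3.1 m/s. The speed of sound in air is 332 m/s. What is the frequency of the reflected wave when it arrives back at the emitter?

42.1 kHz

The walking person first receives the wave as a moving observer: f₁ = f₀ · (v + u)/v = 41.31 × (332 + 3.1)/332 ≈ 41.7 kHz.
On reflection it acts as a source moving toward the stationary detector: f₂ = f₁ · v/(v − u) = 41.7 × 332/328.9 ≈ 42.1 kHz.
Equivalently f₂ = f₀ · (v + u)/(v − u).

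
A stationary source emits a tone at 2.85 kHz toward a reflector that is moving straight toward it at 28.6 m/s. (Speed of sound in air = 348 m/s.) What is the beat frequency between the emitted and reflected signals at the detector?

The reflector first receives the wave as a moving observer: f₁ = f₀ · (v + u)/v = 2.85 × (348 + 28.6)/348 ≈ 3.084 kHz.
On reflection it acts as a source moving toward the stationary detector: f₂ = f₁ · v/(v − u) = 3.084 × 348/319.4 ≈ 3.360 kHz.
Beat frequency (with f₀ = 2850 Hz): |f₂ − f₀| = 2u·f₀/(v − u) = 2 × 28.6 × 2850/319.4 ≈ 510 Hz.

510 Hz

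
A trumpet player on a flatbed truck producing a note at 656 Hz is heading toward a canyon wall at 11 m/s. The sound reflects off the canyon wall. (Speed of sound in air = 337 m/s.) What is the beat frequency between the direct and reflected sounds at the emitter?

The canyon wall receives the sound from a moving source: f₁ = f₀ · v/(v − v_e) = 656 × 337/326 ≈ 678.1 Hz.
On the return leg the trumpet player on a flatbed truck is a moving observer: f₂ = f₁ · (v + v_e)/v = 678.1 × 348/337 ≈ 700.3 Hz.
Equivalently f₂ = f₀ · (v + v_e)/(v − v_e).
Beat against the emitted tone: |f₂ − f₀| = 2v_e·f₀/(v − v_e) = 2 × 11 × 656/326 ≈ 44.3 Hz.

44.3 Hz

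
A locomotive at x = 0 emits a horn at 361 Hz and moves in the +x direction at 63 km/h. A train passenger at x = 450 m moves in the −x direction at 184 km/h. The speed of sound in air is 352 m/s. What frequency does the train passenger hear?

435 Hz

63 km/h = 17.5 m/s; 184 km/h = 51.11 m/s.
The observer lies on the +x side, so the source is heading toward the observer and the observer is heading toward the source.
General Doppler shift: f' = f · (v + v_o)/(v − v_s).
f' = 361 × (352 + 51.11)/(352 − 17.5) = 361 × 403.11/334.5 ≈ 435 Hz.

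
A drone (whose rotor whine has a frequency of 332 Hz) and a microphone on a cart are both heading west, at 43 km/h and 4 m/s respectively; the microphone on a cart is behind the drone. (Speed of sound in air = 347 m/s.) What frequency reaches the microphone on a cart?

325 Hz

43 km/h = 11.94 m/s.
The microphone on a cart is behind, so the drone is moving away from it while the microphone on a cart is moving toward the drone.
General Doppler shift: f' = f · (v + v_o)/(v + v_s).
f' = 332 × (347 + 4)/(347 + 11.94) = 332 × 351/358.94 ≈ 325 Hz.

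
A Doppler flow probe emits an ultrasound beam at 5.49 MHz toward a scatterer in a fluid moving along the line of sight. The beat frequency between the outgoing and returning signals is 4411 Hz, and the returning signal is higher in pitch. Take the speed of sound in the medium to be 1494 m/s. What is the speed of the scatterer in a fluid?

0.60 m/s

Double Doppler shift off a moving reflector: f₂ = f₀ · (v + u)/(v − u) (u > 0 toward emitter).
Returning signal is higher, so f₂ = f₀ + Δf = 5490000 + 4411 = 5494411 Hz.
Rearranging, u = v · (f₂ − f₀)/(f₂ + f₀) = 1494 × 4411/10984411 ≈ 0.60 m/s.
So the scatterer in a fluid is moving at 0.60 m/s toward the emitter.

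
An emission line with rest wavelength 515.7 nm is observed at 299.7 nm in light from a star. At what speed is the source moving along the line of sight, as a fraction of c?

λ'/λ₀ = 0.5812 < 1 (blueshift), so the source is approaching.
λ'/λ₀ = √((1 − β)/(1 + β)) for an approaching source ⇒ β = (1 − r²)/(1 + r²) with r = λ'/λ₀.
β = (1 − 0.3377)/(1 + 0.3377) ≈ 0.495.

0.495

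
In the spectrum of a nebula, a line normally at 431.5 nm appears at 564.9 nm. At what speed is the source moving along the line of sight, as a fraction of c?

0.263

λ'/λ₀ = 1.3092 > 1 (redshift), so the source is receding.
λ'/λ₀ = √((1 + β)/(1 − β)) for a receding source ⇒ β = (r² − 1)/(r² + 1) with r = λ'/λ₀.
β = (1.7139 − 1)/(1.7139 + 1) ≈ 0.263.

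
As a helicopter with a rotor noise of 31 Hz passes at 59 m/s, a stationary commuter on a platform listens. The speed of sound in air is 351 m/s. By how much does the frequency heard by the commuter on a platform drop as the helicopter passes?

Approaching: f₁ = f · v/(v − v_s) = 31 × 351/292 ≈ 37.3 Hz.
Receding: f₂ = f · v/(v + v_s) = 31 × 351/410 ≈ 26.5 Hz.
Drop: f₁ − f₂ = 2f·v·v_s/(v² − v_s²) = 2 × 31 × 351 × 59/(351² − 59²) ≈ 10.7 Hz.

10.7 Hz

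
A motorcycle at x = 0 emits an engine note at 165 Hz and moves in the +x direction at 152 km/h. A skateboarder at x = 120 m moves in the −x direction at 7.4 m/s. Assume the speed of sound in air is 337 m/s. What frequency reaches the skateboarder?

152 km/h = 42.22 m/s.
The observer lies on the +x side, so the source is heading toward the observer and the observer is heading toward the source.
Both move, so f' = f · (v + v_o)/(v − v_s).
f' = 165 × (337 + 7.4)/(337 − 42.22) = 165 × 344.4/294.78 ≈ 193 Hz.

193 Hz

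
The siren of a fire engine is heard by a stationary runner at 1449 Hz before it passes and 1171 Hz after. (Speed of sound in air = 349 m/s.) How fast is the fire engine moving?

37 m/s

f₁/f₂ = (v + v_s)/(v − v_s), so v_s = v · (f₁ − f₂)/(f₁ + f₂).
v_s = 349 × (1449 − 1171)/(1449 + 1171) = 349 × 278/2620 ≈ 37 m/s.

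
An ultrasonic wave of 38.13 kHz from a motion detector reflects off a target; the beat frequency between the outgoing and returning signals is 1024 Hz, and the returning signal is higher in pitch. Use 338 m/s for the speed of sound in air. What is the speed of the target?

4.5 m/s

Double Doppler shift off a moving reflector: f₂ = f₀ · (v + u)/(v − u) (u > 0 toward emitter).
Returning signal is higher, so f₂ = f₀ + Δf = 38130 + 1024 = 39154 Hz.
Rearranging, u = v · (f₂ − f₀)/(f₂ + f₀) = 338 × 1024/77284 ≈ 4.5 m/s.
So the target is moving at 4.5 m/s toward the emitter.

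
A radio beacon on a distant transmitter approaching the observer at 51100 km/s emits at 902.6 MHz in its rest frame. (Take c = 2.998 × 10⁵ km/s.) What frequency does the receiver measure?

1072.1 MHz

β = v/c = 51100/299800 = 0.1704.
Relativistic Doppler for frequency: f' = f₀ · √((1 + β)/(1 − β)).
f' = 902.6 × √(1.1704/0.8296) = 902.6 × 1.18783 ≈ 1072.1 MHz.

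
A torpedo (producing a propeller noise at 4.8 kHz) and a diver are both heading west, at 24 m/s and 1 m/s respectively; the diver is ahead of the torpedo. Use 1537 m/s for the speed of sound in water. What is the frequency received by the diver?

4.87 kHz

The diver is ahead, so the torpedo is moving toward it while the diver is moving away from the torpedo.
General Doppler shift: f' = f · (v − v_o)/(v − v_s).
f' = 4.8 × (1537 − 1)/(1537 − 24) = 4.8 × 1536/1513 ≈ 4.87 kHz.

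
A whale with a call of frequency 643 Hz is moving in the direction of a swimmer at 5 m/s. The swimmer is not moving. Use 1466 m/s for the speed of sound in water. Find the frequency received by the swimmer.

With the source moving toward a stationary observer, f' = f · v/(v − v_s).
f' = 643 × 1466/(1466 − 5) = 643 × 1466/1461 ≈ 645 Hz.

645 Hz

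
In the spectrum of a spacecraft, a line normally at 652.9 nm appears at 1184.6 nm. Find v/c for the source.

λ'/λ₀ = 1.8144 > 1 (redshift), so the source is receding.
λ'/λ₀ = √((1 + β)/(1 − β)) for a receding source ⇒ β = (r² − 1)/(r² + 1) with r = λ'/λ₀.
β = (3.2919 − 1)/(3.2919 + 1) ≈ 0.534.

0.534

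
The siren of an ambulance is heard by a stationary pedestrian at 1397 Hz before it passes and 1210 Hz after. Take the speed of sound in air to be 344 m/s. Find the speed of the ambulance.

f₁/f₂ = (v + v_s)/(v − v_s), so v_s = v · (f₁ − f₂)/(f₁ + f₂).
v_s = 344 × (1397 − 1210)/(1397 + 1210) = 344 × 187/2607 ≈ 24.7 m/s.

24.7 m/s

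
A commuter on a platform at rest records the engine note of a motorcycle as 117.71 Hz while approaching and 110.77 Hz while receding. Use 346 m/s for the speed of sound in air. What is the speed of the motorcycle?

10.5 m/s

f₁/f₂ = (v + v_s)/(v − v_s), so v_s = v · (f₁ − f₂)/(f₁ + f₂).
v_s = 346 × (117.71 − 110.77)/(117.71 + 110.77) = 346 × 6.94/228.48 ≈ 10.5 m/s.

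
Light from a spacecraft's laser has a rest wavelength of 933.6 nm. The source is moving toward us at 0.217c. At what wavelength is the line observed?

748.9 nm

Relativistic Doppler for wavelength: λ' = λ₀ · √((1 − β)/(1 + β)).
λ' = 933.6 × √(0.7830/1.2170) = 933.6 × 0.80211 ≈ 748.9 nm.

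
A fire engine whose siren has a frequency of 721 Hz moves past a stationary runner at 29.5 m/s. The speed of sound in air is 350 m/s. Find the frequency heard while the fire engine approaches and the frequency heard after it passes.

Approaching: f₁ = f · v/(v − v_s) = 721 × 350/320.5 ≈ 787 Hz.
Receding: f₂ = f · v/(v + v_s) = 721 × 350/379.5 ≈ 665 Hz.

787 Hz approaching; 665 Hz receding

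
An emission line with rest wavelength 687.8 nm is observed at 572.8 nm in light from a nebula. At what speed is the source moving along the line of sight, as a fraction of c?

λ'/λ₀ = 0.8328 < 1 (blueshift), so the source is approaching.
λ'/λ₀ = √((1 − β)/(1 + β)) for an approaching source ⇒ β = (1 − r²)/(1 + r²) with r = λ'/λ₀.
β = (1 − 0.6936)/(1 + 0.6936) ≈ 0.181.

0.181c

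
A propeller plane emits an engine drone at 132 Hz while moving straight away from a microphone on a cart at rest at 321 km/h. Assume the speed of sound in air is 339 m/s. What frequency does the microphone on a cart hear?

321 km/h = 89.17 m/s.
With the source moving away from a stationary observer, f' = f · v/(v + v_s).
f' = 132 × 339/(339 + 89.17) = 132 × 339/428.2 ≈ 105 Hz.

105 Hz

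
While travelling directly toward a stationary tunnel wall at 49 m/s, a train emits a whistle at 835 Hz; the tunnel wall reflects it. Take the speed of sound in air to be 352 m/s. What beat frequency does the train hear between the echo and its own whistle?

The tunnel wall receives the sound from a moving source: f₁ = f₀ · v/(v − v_e) = 835 × 352/303 ≈ 970 Hz.
On the return leg the train is a moving observer: f₂ = f₁ · (v + v_e)/v = 970 × 401/352 ≈ 1105 Hz.
Equivalently f₂ = f₀ · (v + v_e)/(v − v_e).
Beat against the emitted tone: |f₂ − f₀| = 2v_e·f₀/(v − v_e) = 2 × 49 × 835/303 ≈ 270 Hz.

270 Hz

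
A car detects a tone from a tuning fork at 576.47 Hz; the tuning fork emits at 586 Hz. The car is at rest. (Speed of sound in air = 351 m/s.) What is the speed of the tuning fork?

5.8 m/s

f' < f, so the tuning fork is receding.
f' = f · v/(v + v_s) ⇒ v_s = v · |1 − f/f'|.
v_s = 351 × |1 − 586/576.47| = 351 × 0.01653 ≈ 5.8 m/s.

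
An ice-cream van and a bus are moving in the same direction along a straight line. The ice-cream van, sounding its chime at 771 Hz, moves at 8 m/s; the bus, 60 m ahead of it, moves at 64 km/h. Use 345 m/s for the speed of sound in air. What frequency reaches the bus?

749 Hz

64 km/h = 17.78 m/s.
The bus is ahead, so the ice-cream van is moving toward it while the bus is moving away from the ice-cream van.
Both move, so f' = f · (v − v_o)/(v − v_s).
f' = 771 × (345 − 17.78)/(345 − 8) = 771 × 327.22/337 ≈ 749 Hz.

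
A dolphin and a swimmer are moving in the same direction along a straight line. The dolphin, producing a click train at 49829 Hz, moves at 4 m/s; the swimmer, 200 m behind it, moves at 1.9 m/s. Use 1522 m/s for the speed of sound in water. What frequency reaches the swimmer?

The swimmer is behind, so the dolphin is moving away from it while the swimmer is moving toward the dolphin.
Both move, so f' = f · (v + v_o)/(v + v_s).
f' = 49829 × (1522 + 1.9)/(1522 + 4) = 49829 × 1523.9/1526 ≈ 49760 Hz.

49760 Hz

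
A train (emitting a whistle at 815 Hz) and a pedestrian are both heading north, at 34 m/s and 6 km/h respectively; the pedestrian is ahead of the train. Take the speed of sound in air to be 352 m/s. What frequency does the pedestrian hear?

898 Hz

6 km/h = 1.667 m/s.
The pedestrian is ahead, so the train is moving toward it while the pedestrian is moving away from the train.
General Doppler shift: f' = f · (v − v_o)/(v − v_s).
f' = 815 × (352 − 1.667)/(352 − 34) = 815 × 350.33/318 ≈ 898 Hz.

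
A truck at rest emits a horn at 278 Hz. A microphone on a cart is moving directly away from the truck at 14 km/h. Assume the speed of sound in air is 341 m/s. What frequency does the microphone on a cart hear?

14 km/h = 3.889 m/s.
Only the observer moves, away from the source, so f' = f · (v − v_o)/v.
f' = 278 × (341 − 3.889)/341 = 278 × 337.11/341 ≈ 275 Hz.

275 Hz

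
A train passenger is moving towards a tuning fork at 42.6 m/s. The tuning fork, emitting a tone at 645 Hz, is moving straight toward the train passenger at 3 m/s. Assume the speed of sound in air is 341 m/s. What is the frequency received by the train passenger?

With source approaching and observer approaching, f' = f · (v + v_o)/(v − v_s).
f' = 645 × (341 + 42.6)/(341 − 3) = 645 × 383.6/338 ≈ 732 Hz.

732 Hz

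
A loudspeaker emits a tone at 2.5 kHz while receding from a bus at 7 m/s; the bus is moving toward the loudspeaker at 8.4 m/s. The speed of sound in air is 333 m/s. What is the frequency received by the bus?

Both move, so f' = f · (v + v_o)/(v + v_s).
f' = 2.5 × (333 + 8.4)/(333 + 7) = 2.5 × 341.4/340 ≈ 2.51 kHz.

2.51 kHz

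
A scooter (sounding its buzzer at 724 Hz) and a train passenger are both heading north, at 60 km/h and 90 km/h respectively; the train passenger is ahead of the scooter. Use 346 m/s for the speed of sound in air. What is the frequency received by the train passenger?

706 Hz

60 km/h = 16.67 m/s; 90 km/h = 25 m/s.
The train passenger is ahead, so the scooter is moving toward it while the train passenger is moving away from the scooter.
General Doppler shift: f' = f · (v − v_o)/(v − v_s).
f' = 724 × (346 − 25)/(346 − 16.67) = 724 × 321/329.33 ≈ 706 Hz.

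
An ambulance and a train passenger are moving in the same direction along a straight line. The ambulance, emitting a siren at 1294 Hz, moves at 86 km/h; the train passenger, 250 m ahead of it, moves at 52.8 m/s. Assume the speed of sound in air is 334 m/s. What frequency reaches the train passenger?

86 km/h = 23.89 m/s.
The train passenger is ahead, so the ambulance is moving toward it while the train passenger is moving away from the ambulance.
General Doppler shift: f' = f · (v − v_o)/(v − v_s).
f' = 1294 × (334 − 52.8)/(334 − 23.89) = 1294 × 281.2/310.11 ≈ 1173 Hz.

1173 Hz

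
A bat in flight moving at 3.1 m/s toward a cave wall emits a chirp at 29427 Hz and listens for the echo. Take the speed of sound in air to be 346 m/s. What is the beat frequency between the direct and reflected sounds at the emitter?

532 Hz

The cave wall receives the sound from a moving source: f₁ = f₀ · v/(v − v_e) = 29427 × 346/342.9 ≈ 29693 Hz.
On the return leg the bat in flight is a moving observer: f₂ = f₁ · (v + v_e)/v = 29693 × 349.1/346 ≈ 29959 Hz.
Equivalently f₂ = f₀ · (v + v_e)/(v − v_e).
Beat against the emitted tone: |f₂ − f₀| = 2v_e·f₀/(v − v_e) = 2 × 3.1 × 29427/342.9 ≈ 532 Hz.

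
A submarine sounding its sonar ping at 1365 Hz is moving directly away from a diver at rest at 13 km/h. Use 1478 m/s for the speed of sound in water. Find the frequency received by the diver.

1362 Hz

13 km/h = 3.611 m/s.
Only the source moves, away from the listener, so f' = f · v/(v + v_s).
f' = 1365 × 1478/(1478 + 3.611) = 1365 × 1478/1482 ≈ 1362 Hz.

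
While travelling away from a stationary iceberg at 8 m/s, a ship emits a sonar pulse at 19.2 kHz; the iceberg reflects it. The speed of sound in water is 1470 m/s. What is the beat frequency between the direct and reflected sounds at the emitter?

The iceberg receives the sound from a moving source: f₁ = f₀ · v/(v + v_e) = 19.2 × 1470/1478 ≈ 19.096 kHz.
On the return leg the ship is a moving observer: f₂ = f₁ · (v − v_e)/v = 19.096 × 1462/1470 ≈ 18.992 kHz.
Equivalently f₂ = f₀ · (v − v_e)/(v + v_e).
Beat against the emitted tone (with f₀ = 19200 Hz): |f₂ − f₀| = 2v_e·f₀/(v + v_e) = 2 × 8 × 19200/1478 ≈ 208 Hz.

208 Hz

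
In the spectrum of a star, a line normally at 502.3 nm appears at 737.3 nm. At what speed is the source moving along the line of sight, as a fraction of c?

λ'/λ₀ = 1.4678 > 1 (redshift), so the source is receding.
λ'/λ₀ = √((1 + β)/(1 − β)) for a receding source ⇒ β = (r² − 1)/(r² + 1) with r = λ'/λ₀.
β = (2.1546 − 1)/(2.1546 + 1) ≈ 0.366.

0.366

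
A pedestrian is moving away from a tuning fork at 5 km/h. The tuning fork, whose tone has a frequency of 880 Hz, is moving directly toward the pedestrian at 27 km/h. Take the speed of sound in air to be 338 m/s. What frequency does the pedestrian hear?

27 km/h = 7.5 m/s; 5 km/h = 1.389 m/s.
Both move, so f' = f · (v − v_o)/(v − v_s).
f' = 880 × (338 − 1.389)/(338 − 7.5) = 880 × 336.61/330.5 ≈ 896 Hz.

896 Hz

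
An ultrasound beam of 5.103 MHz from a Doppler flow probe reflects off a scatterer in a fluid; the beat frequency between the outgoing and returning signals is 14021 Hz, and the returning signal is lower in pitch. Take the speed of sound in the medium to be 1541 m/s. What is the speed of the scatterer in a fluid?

2.12 m/s

Double Doppler shift off a moving reflector: f₂ = f₀ · (v + u)/(v − u) (u > 0 toward emitter).
Returning signal is lower, so f₂ = f₀ − Δf = 5103000 − 14021 = 5088979 Hz.
Rearranging, u = v · (f₂ − f₀)/(f₂ + f₀) = 1541 × -14021/10191979 ≈ -2.12 m/s.
So the scatterer in a fluid is moving at 2.12 m/s away from the emitter.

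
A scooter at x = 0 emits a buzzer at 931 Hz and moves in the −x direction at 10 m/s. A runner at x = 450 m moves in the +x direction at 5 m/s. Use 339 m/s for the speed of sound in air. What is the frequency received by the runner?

891 Hz

The observer lies on the +x side, so the source is heading away from the observer and the observer is heading away from the source.
General Doppler shift: f' = f · (v − v_o)/(v + v_s).
f' = 931 × (339 − 5)/(339 + 10) = 931 × 334/349 ≈ 891 Hz.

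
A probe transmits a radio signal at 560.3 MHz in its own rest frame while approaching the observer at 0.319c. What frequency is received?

779.8 MHz

Relativistic Doppler for frequency: f' = f₀ · √((1 + β)/(1 − β)).
f' = 560.3 × √(1.3190/0.6810) = 560.3 × 1.39171 ≈ 779.8 MHz.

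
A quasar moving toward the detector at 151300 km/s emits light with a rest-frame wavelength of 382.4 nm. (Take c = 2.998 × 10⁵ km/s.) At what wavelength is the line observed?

219.4 nm

β = v/c = 151300/299800 = 0.5047.
Relativistic Doppler for wavelength: λ' = λ₀ · √((1 − β)/(1 + β)).
λ' = 382.4 × √(0.4953/1.5047) = 382.4 × 0.57376 ≈ 219.4 nm.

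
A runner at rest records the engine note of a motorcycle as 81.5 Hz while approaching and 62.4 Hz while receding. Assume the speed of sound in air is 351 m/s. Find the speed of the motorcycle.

f₁/f₂ = (v + v_s)/(v − v_s), so v_s = v · (f₁ − f₂)/(f₁ + f₂).
v_s = 351 × (81.5 − 62.4)/(81.5 + 62.4) = 351 × 19.1/143.9 ≈ 47 m/s.

47 m/s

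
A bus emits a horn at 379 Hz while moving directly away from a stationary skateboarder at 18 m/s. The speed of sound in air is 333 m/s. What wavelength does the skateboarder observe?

92.6 cm

Moving source, stationary observer: f' = f · v/(v + v_s) since the source is receding.
f' = 379 × 333/(333 + 18) ≈ 360 Hz.
λ' = v/f' = 333/359.564 ≈ 92.6 cm.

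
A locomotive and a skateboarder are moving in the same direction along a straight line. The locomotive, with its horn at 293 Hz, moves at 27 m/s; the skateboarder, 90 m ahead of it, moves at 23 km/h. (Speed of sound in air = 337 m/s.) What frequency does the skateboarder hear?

312 Hz

23 km/h = 6.389 m/s.
The skateboarder is ahead, so the locomotive is moving toward it while the skateboarder is moving away from the locomotive.
With source approaching and observer receding, f' = f · (v − v_o)/(v − v_s).
f' = 293 × (337 − 6.389)/(337 − 27) = 293 × 330.61/310 ≈ 312 Hz.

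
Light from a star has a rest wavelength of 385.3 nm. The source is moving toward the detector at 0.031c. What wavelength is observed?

Relativistic Doppler for wavelength: λ' = λ₀ · √((1 − β)/(1 + β)).
λ' = 385.3 × √(0.9690/1.0310) = 385.3 × 0.96947 ≈ 373.5 nm.

373.5 nm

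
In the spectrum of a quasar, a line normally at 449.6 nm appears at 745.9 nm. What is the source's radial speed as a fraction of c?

λ'/λ₀ = 1.6590 > 1 (redshift), so the source is receding.
λ'/λ₀ = √((1 + β)/(1 − β)) for a receding source ⇒ β = (r² − 1)/(r² + 1) with r = λ'/λ₀.
β = (2.7524 − 1)/(2.7524 + 1) ≈ 0.467.

0.467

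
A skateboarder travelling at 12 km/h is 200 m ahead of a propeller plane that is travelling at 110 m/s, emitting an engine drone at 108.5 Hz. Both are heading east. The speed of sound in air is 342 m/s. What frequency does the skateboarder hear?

12 km/h = 3.333 m/s.
The skateboarder is ahead, so the propeller plane is moving toward it while the skateboarder is moving away from the propeller plane.
Both move, so f' = f · (v − v_o)/(v − v_s).
f' = 108.5 × (342 − 3.333)/(342 − 110) = 108.5 × 338.67/232 ≈ 158 Hz.

158 Hz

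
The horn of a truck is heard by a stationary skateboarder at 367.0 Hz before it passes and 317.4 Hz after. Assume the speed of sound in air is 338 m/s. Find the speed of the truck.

24.5 m/s

f₁/f₂ = (v + v_s)/(v − v_s), so v_s = v · (f₁ − f₂)/(f₁ + f₂).
v_s = 338 × (367.0 − 317.4)/(367.0 + 317.4) = 338 × 49.6/684.4 ≈ 24.5 m/s.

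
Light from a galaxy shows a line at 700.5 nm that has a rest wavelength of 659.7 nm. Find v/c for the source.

λ'/λ₀ = 1.0618 > 1 (redshift), so the source is receding.
λ'/λ₀ = √((1 + β)/(1 − β)) for a receding source ⇒ β = (r² − 1)/(r² + 1) with r = λ'/λ₀.
β = (1.1275 − 1)/(1.1275 + 1) ≈ 0.060.

0.060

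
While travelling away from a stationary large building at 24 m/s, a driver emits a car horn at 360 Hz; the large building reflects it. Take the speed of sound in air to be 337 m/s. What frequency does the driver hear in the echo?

The large building receives the sound from a moving source: f₁ = f₀ · v/(v + v_e) = 360 × 337/361 ≈ 336 Hz.
On the return leg the driver is a moving observer: f₂ = f₁ · (v − v_e)/v = 336 × 313/337 ≈ 312 Hz.

312 Hz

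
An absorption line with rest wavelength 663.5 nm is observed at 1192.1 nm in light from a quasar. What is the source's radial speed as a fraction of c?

λ'/λ₀ = 1.7967 > 1 (redshift), so the source is receding.
λ'/λ₀ = √((1 + β)/(1 − β)) for a receding source ⇒ β = (r² − 1)/(r² + 1) with r = λ'/λ₀.
β = (3.2281 − 1)/(3.2281 + 1) ≈ 0.527.

0.527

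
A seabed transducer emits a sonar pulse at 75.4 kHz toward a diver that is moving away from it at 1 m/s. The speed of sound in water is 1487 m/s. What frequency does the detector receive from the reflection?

75.3 kHz

At the diver (a moving observer), f₁ = f₀ · (v − u)/v = 75.4 × 1486/1487 ≈ 75.3 kHz.
On reflection it acts as a source moving away from the stationary detector: f₂ = f₁ · v/(v + u) = 75.3 × 1487/1488 ≈ 75.3 kHz.
Equivalently f₂ = f₀ · (v − u)/(v + u).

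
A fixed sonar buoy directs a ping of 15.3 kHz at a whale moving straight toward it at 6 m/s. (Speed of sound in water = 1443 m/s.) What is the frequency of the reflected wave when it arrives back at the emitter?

15.43 kHz

At the whale (a moving observer), f₁ = f₀ · (v + u)/v = 15.3 × 1449/1443 ≈ 15.36 kHz.
The reflection then acts as a moving source: f₂ = f₁ · v/(v − u) ≈ 15.43 kHz.
Equivalently f₂ = f₀ · (v + u)/(v − u).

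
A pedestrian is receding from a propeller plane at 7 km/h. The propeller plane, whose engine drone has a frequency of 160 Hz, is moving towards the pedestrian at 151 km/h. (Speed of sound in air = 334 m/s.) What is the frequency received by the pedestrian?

182 Hz

151 km/h = 41.94 m/s; 7 km/h = 1.944 m/s.
With source approaching and observer receding, f' = f · (v − v_o)/(v − v_s).
f' = 160 × (334 − 1.944)/(334 − 41.94) = 160 × 332.06/292.06 ≈ 182 Hz.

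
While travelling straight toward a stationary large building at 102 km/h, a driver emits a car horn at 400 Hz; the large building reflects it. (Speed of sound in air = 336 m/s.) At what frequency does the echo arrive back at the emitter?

474 Hz

102 km/h = 28.33 m/s.
The large building receives the sound from a moving source: f₁ = f₀ · v/(v − v_e) = 400 × 336/307.67 ≈ 437 Hz.
On the return leg the driver is a moving observer: f₂ = f₁ · (v + v_e)/v = 437 × 364.33/336 ≈ 474 Hz.
Equivalently f₂ = f₀ · (v + v_e)/(v − v_e).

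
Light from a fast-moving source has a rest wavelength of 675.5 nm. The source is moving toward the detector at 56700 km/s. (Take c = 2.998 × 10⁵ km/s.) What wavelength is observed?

557.8 nm

β = v/c = 56700/299800 = 0.1891.
Relativistic Doppler for wavelength: λ' = λ₀ · √((1 − β)/(1 + β)).
λ' = 675.5 × √(0.8109/1.1891) = 675.5 × 0.82578 ≈ 557.8 nm.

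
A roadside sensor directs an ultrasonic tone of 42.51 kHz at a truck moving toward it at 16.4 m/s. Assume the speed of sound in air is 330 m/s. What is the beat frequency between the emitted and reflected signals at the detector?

4446 Hz

At the truck (a moving observer), f₁ = f₀ · (v + u)/v = 42.51 × 346.4/330 ≈ 44.62 kHz.
The reflection then acts as a moving source: f₂ = f₁ · v/(v − u) ≈ 46.96 kHz.
Beat frequency (with f₀ = 42510 Hz): |f₂ − f₀| = 2u·f₀/(v − u) = 2 × 16.4 × 42510/313.6 ≈ 4446 Hz.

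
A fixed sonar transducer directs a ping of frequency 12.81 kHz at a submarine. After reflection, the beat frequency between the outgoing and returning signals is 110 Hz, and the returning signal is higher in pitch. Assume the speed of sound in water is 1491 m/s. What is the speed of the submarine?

6.4 m/s

Double Doppler shift off a moving reflector: f₂ = f₀ · (v + u)/(v − u) (u > 0 toward emitter).
Returning signal is higher, so f₂ = f₀ + Δf = 12810 + 110 = 12920 Hz.
Rearranging, u = v · (f₂ − f₀)/(f₂ + f₀) = 1491 × 110/25730 ≈ 6.4 m/s.
So the submarine is moving at 6.4 m/s toward the emitter.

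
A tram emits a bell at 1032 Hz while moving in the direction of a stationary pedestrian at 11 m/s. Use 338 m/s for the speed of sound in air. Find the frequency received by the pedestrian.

1067 Hz

Moving source, stationary observer: f' = f · v/(v − v_s) since the source is approaching.
f' = 1032 × 338/(338 − 11) = 1032 × 338/327 ≈ 1067 Hz.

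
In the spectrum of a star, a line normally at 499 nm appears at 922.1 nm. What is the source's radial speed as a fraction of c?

0.547c

λ'/λ₀ = 1.8479 > 1 (redshift), so the source is receding.
λ'/λ₀ = √((1 + β)/(1 − β)) for a receding source ⇒ β = (r² − 1)/(r² + 1) with r = λ'/λ₀.
β = (3.4147 − 1)/(3.4147 + 1) ≈ 0.547.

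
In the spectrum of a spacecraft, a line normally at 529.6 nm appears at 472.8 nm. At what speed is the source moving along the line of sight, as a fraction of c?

λ'/λ₀ = 0.8927 < 1 (blueshift), so the source is approaching.
λ'/λ₀ = √((1 − β)/(1 + β)) for an approaching source ⇒ β = (1 − r²)/(1 + r²) with r = λ'/λ₀.
β = (1 − 0.7970)/(1 + 0.7970) ≈ 0.113.

0.113c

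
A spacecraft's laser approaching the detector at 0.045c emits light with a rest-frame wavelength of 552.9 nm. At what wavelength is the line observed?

528.6 nm

Relativistic Doppler for wavelength: λ' = λ₀ · √((1 − β)/(1 + β)).
λ' = 552.9 × √(0.9550/1.0450) = 552.9 × 0.95597 ≈ 528.6 nm.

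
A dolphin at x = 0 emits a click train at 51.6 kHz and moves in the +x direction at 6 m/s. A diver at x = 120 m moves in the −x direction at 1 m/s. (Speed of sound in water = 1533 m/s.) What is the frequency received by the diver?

51.8 kHz

The observer lies on the +x side, so the source is heading toward the observer and the observer is heading toward the source.
With source approaching and observer approaching, f' = f · (v + v_o)/(v − v_s).
f' = 51.6 × (1533 + 1)/(1533 − 6) = 51.6 × 1534/1527 ≈ 51.8 kHz.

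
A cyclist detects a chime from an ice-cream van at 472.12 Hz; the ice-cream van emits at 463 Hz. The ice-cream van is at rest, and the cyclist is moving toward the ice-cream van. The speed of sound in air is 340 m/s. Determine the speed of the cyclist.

6.7 m/s

f' = f · (v + v_o)/v ⇒ v_o = v · |f'/f − 1|.
v_o = 340 × |472.12/463 − 1| = 340 × 0.0197 ≈ 6.7 m/s.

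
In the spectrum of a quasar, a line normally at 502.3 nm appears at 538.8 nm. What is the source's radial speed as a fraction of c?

λ'/λ₀ = 1.0727 > 1 (redshift), so the source is receding.
λ'/λ₀ = √((1 + β)/(1 − β)) for a receding source ⇒ β = (r² − 1)/(r² + 1) with r = λ'/λ₀.
β = (1.1506 − 1)/(1.1506 + 1) ≈ 0.070.

0.070c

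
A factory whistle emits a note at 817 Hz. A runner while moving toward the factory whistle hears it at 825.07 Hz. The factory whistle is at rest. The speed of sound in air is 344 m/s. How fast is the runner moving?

3.4 m/s

f' = f · (v + v_o)/v ⇒ v_o = v · |f'/f − 1|.
v_o = 344 × |825.07/817 − 1| = 344 × 0.009878 ≈ 3.4 m/s.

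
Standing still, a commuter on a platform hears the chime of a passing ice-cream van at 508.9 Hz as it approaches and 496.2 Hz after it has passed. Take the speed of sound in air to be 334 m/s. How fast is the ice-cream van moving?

4.2 m/s

f₁/f₂ = (v + v_s)/(v − v_s), so v_s = v · (f₁ − f₂)/(f₁ + f₂).
v_s = 334 × (508.9 − 496.2)/(508.9 + 496.2) = 334 × 12.7/1005.1 ≈ 4.2 m/s.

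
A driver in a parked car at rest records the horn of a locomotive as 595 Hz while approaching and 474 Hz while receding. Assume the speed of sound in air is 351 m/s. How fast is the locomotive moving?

f₁/f₂ = (v + v_s)/(v − v_s), so v_s = v · (f₁ − f₂)/(f₁ + f₂).
v_s = 351 × (595 − 474)/(595 + 474) = 351 × 121/1069 ≈ 40 m/s.

40 m/s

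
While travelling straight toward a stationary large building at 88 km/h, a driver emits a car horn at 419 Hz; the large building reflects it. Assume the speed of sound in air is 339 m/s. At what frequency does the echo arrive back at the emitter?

88 km/h = 24.44 m/s.
The large building receives the sound from a moving source: f₁ = f₀ · v/(v − v_e) = 419 × 339/314.56 ≈ 452 Hz.
On the return leg the driver is a moving observer: f₂ = f₁ · (v + v_e)/v = 452 × 363.44/339 ≈ 484 Hz.
Equivalently f₂ = f₀ · (v + v_e)/(v − v_e).

484 Hz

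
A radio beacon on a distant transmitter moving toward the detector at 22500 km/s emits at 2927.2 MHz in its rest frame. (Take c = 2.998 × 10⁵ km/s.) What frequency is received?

β = v/c = 22500/299800 = 0.0751.
Relativistic Doppler for frequency: f' = f₀ · √((1 + β)/(1 − β)).
f' = 2927.2 × √(1.0751/0.9249) = 2927.2 × 1.07809 ≈ 3155.8 MHz.

3155.8 MHz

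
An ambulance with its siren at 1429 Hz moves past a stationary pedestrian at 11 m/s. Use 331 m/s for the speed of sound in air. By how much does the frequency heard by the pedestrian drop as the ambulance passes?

95.1 Hz

Approaching: f₁ = f · v/(v − v_s) = 1429 × 331/320 ≈ 1478.1 Hz.
Receding: f₂ = f · v/(v + v_s) = 1429 × 331/342 ≈ 1383.0 Hz.
Drop: f₁ − f₂ = 2f·v·v_s/(v² − v_s²) = 2 × 1429 × 331 × 11/(331² − 11²) ≈ 95.1 Hz.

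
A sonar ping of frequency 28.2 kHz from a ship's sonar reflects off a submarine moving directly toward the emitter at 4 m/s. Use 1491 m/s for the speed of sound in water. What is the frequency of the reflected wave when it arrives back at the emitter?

At the submarine (a moving observer), f₁ = f₀ · (v + u)/v = 28.2 × 1495/1491 ≈ 28.3 kHz.
On reflection it acts as a source moving toward the stationary detector: f₂ = f₁ · v/(v − u) = 28.3 × 1491/1487 ≈ 28.4 kHz.
Equivalently f₂ = f₀ · (v + u)/(v − u).

28.4 kHz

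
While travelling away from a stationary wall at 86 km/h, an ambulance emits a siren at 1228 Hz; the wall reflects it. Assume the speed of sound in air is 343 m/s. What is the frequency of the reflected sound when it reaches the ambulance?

86 km/h = 23.89 m/s.
The wall receives the sound from a moving source: f₁ = f₀ · v/(v + v_e) = 1228 × 343/366.89 ≈ 1148 Hz.
On the return leg the ambulance is a moving observer: f₂ = f₁ · (v − v_e)/v = 1148 × 319.11/343 ≈ 1068 Hz.

1068 Hz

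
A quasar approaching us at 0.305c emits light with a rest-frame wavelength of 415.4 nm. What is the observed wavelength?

303.1 nm

Relativistic Doppler for wavelength: λ' = λ₀ · √((1 − β)/(1 + β)).
λ' = 415.4 × √(0.6950/1.3050) = 415.4 × 0.72977 ≈ 303.1 nm.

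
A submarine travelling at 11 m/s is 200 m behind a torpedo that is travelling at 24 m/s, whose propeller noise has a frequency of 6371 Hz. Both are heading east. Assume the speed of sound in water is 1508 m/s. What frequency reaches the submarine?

The submarine is behind, so the torpedo is moving away from it while the submarine is moving toward the torpedo.
Both move, so f' = f · (v + v_o)/(v + v_s).
f' = 6371 × (1508 + 11)/(1508 + 24) = 6371 × 1519/1532 ≈ 6317 Hz.

6317 Hz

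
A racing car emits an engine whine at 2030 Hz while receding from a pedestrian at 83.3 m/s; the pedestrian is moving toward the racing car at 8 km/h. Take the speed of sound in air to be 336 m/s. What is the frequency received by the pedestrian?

8 km/h = 2.222 m/s.
General Doppler shift: f' = f · (v + v_o)/(v + v_s).
f' = 2030 × (336 + 2.222)/(336 + 83.3) = 2030 × 338.22/419.3 ≈ 1637 Hz.

1637 Hz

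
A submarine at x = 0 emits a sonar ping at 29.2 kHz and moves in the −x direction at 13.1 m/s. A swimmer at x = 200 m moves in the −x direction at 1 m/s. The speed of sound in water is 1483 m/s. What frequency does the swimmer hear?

29.0 kHz

The observer lies on the +x side, so the source is heading away from the observer and the observer is heading toward the source.
General Doppler shift: f' = f · (v + v_o)/(v + v_s).
f' = 29.2 × (1483 + 1)/(1483 + 13.1) = 29.2 × 1484/1496.1 ≈ 29.0 kHz.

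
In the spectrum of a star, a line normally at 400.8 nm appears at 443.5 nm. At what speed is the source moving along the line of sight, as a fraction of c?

λ'/λ₀ = 1.1065 > 1 (redshift), so the source is receding.
λ'/λ₀ = √((1 + β)/(1 − β)) for a receding source ⇒ β = (r² − 1)/(r² + 1) with r = λ'/λ₀.
β = (1.2244 − 1)/(1.2244 + 1) ≈ 0.101.

0.101c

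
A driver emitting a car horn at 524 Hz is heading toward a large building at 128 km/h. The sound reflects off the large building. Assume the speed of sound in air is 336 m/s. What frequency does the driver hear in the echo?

128 km/h = 35.56 m/s.
The large building receives the sound from a moving source: f₁ = f₀ · v/(v − v_e) = 524 × 336/300.44 ≈ 586 Hz.
On the return leg the driver is a moving observer: f₂ = f₁ · (v + v_e)/v = 586 × 371.56/336 ≈ 648 Hz.

648 Hz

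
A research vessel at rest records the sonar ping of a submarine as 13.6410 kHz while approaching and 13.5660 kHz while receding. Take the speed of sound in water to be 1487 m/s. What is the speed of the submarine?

4.1 m/s

f₁/f₂ = (v + v_s)/(v − v_s), so v_s = v · (f₁ − f₂)/(f₁ + f₂).
v_s = 1487 × (13.6410 − 13.5660)/(13.6410 + 13.5660) = 1487 × 0.0750/27.2070 ≈ 4.1 m/s.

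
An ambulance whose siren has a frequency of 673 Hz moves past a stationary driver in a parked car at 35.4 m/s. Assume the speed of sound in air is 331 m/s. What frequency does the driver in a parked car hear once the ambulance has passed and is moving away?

608 Hz

Receding: f₂ = f · v/(v + v_s) = 673 × 331/366.4 ≈ 608 Hz.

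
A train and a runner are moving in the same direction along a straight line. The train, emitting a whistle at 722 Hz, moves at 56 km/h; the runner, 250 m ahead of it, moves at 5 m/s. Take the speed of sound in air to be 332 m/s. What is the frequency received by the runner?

56 km/h = 15.56 m/s.
The runner is ahead, so the train is moving toward it while the runner is moving away from the train.
With source approaching and observer receding, f' = f · (v − v_o)/(v − v_s).
f' = 722 × (332 − 5)/(332 − 15.56) = 722 × 327/316.44 ≈ 746 Hz.

746 Hz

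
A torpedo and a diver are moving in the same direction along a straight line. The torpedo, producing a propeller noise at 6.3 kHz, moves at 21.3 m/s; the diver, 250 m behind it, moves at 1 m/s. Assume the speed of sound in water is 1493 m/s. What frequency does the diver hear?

The diver is behind, so the torpedo is moving away from it while the diver is moving toward the torpedo.
General Doppler shift: f' = f · (v + v_o)/(v + v_s).
f' = 6.3 × (1493 + 1)/(1493 + 21.3) = 6.3 × 1494/1514.3 ≈ 6.22 kHz.

6.22 kHz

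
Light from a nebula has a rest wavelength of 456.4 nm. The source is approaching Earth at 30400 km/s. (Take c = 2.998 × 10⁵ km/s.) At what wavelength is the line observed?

β = v/c = 30400/299800 = 0.1014.
Relativistic Doppler for wavelength: λ' = λ₀ · √((1 − β)/(1 + β)).
λ' = 456.4 × √(0.8986/1.1014) = 456.4 × 0.90325 ≈ 412.2 nm.

412.2 nm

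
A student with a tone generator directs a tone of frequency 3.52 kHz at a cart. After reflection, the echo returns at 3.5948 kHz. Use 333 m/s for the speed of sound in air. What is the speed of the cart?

3.5 m/s

Double Doppler shift off a moving reflector: f₂ = f₀ · (v + u)/(v − u) (u > 0 toward emitter).
Rearranging, u = v · (f₂ − f₀)/(f₂ + f₀) = 333 × 0.0748/7.1148 ≈ 3.5 m/s.
So the cart is moving at 3.5 m/s toward the emitter.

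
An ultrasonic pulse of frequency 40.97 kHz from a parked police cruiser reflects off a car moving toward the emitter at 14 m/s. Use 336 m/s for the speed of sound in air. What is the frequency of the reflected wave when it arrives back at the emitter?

The car first receives the wave as a moving observer: f₁ = f₀ · (v + u)/v = 40.97 × (336 + 14)/336 ≈ 42.7 kHz.
The reflection then acts as a moving source: f₂ = f₁ · v/(v − u) ≈ 44.5 kHz.
Equivalently f₂ = f₀ · (v + u)/(v − u).

44.5 kHz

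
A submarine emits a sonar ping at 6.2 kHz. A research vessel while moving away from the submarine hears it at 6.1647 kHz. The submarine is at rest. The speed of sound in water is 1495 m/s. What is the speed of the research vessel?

8.5 m/s

f' = f · (v − v_o)/v ⇒ v_o = v · |f'/f − 1|.
v_o = 1495 × |6.1647/6.2 − 1| = 1495 × 0.005694 ≈ 8.5 m/s.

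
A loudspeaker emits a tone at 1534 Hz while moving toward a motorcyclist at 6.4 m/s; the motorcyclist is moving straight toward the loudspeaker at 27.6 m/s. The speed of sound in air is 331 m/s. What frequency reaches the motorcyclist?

Both move, so f' = f · (v + v_o)/(v − v_s).
f' = 1534 × (331 + 27.6)/(331 − 6.4) = 1534 × 358.6/324.6 ≈ 1695 Hz.

1695 Hz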